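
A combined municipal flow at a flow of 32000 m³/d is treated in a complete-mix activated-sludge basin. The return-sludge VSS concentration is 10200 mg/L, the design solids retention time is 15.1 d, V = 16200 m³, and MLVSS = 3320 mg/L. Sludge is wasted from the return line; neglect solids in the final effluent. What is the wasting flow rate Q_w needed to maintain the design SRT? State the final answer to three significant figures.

θ_c = V·X/(Q_w·X_r) when wasting from the recycle, so Q_w = V·X/(θ_c·X_r) = 16200 × 3320 / (15.1 × 10200) = 349.2 m³/d.

Q_w ≈ 349 m³/d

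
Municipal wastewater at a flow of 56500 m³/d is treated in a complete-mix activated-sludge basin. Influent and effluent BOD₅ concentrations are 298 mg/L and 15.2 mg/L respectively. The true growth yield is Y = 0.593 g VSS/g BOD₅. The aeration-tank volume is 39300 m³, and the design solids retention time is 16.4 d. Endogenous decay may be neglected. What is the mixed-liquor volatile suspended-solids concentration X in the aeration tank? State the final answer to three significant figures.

X ≈ 3950 mg/L

From V·X = Y·Q·(S₀ − S)·θ_c (decay neglected): X = 0.593 × 56500 × (298 − 15.2) × 16.4 / 39300 = 3954 mg/L.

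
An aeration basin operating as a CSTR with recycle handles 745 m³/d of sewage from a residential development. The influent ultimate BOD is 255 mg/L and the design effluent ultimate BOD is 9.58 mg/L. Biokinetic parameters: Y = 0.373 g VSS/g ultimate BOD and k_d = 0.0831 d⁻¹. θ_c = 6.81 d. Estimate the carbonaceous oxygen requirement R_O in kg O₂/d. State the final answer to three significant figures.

R_O ≈ 121 kg O₂/d

The observed yield is Y_obs = Y/(1 + k_d·θ_c) = 0.373 / (1 + 0.0831 × 6.81) = 0.373 / 1.566 = 0.2382 g VSS per g ultimate BOD removed.
Mass of ultimate BOD removed per day: Q(S₀ − S) = 745 × 245.4 g/m³ = 182.8 kg/d.
P_X = Y_obs·Q·(S₀ − S) = 0.2382 × 182.8 = 43.55 kg VSS/d.
R_O = Q·ΔS − 1.42 P_X = 182.8 − 61.84 = 121.0 kg O₂/d.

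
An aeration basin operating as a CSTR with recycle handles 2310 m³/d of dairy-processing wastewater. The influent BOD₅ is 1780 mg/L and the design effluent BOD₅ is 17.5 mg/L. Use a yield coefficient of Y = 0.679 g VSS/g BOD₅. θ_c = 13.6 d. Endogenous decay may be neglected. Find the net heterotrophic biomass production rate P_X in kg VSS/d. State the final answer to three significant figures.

P_X ≈ 2760 kg VSS/d

No decay correction is needed, so Y_obs = Y = 0.679.
Q·(S₀ − S) = 2310 × (1780 − 17.5) × 10⁻³ = 4071 kg/d removed.
P_X = Y_obs · Q(S₀ − S) = 0.6790 × 4071 = 2764 kg VSS/d.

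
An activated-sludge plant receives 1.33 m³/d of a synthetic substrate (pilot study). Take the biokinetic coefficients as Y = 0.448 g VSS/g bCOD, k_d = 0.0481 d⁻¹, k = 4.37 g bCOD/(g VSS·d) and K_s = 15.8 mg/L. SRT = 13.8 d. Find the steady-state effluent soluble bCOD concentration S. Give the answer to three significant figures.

For a completely mixed reactor with recycle the Lawrence–McCarty relation gives S = K_s·(1 + k_d·θ_c) / [θ_c·(Y·k − k_d) − 1] = 15.8 × (1 + 0.0481 × 13.8) / [13.8 × (0.448 × 4.37 − 0.0481) − 1] = 26.29 / 25.35 = 1.037 mg/L.

S ≈ 1.04 mg/L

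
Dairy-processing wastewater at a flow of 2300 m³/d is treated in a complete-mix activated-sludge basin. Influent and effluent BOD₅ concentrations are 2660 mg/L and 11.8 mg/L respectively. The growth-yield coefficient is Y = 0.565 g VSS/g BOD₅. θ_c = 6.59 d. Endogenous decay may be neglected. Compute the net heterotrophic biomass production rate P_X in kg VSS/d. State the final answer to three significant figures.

With endogenous decay neglected, the observed yield equals the true yield: Y_obs = Y = 0.565 g VSS/g BOD₅.
ΔS = 2660 − 11.8 = 2648 mg/L, so the substrate removal rate is 2300 × 2648/1000 = 6091 kg BOD₅/d.
So the net sludge growth is P_X = 0.5650 × 6091 = 3441 kg VSS/d.

P_X ≈ 3440 kg VSS/d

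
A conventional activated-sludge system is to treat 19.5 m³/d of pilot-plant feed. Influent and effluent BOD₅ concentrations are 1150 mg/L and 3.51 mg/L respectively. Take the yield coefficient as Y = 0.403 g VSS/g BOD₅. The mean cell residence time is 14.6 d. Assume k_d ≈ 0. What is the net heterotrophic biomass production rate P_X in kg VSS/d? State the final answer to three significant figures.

No decay correction is needed, so Y_obs = Y = 0.403.
Mass of BOD₅ removed per day: Q(S₀ − S) = 19.5 × 1146 g/m³ = 22.36 kg/d.
Net biomass production P_X = Y_obs × Q·(S₀ − S) = 0.4030 × 22.36 = 9.010 kg VSS/d.

P_X ≈ 9.01 kg VSS/d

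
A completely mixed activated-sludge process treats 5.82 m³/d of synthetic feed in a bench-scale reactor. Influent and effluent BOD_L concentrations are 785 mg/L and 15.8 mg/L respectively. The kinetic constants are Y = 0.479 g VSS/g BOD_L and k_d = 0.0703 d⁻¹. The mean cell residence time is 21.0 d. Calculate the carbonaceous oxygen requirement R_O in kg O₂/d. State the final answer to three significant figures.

R_O ≈ 3.25 kg O₂/d

Y_obs = Y / (1 + k_d θ_c) = 0.479 / (1 + 0.0703 × 21.0) = 0.479 / 2.476 = 0.1934.
Q·(S₀ − S) = 5.82 × (785 − 15.8) × 10⁻³ = 4.477 kg/d removed.
P_X = Y_obs·Q·(S₀ − S) = 0.1934 × 4.477 = 0.8660 kg VSS/d.
Carbonaceous O₂ demand = substrate oxidised − cell-mass equivalent = 4.477 − 1.42 × 0.8660 = 3.247 kg O₂/d.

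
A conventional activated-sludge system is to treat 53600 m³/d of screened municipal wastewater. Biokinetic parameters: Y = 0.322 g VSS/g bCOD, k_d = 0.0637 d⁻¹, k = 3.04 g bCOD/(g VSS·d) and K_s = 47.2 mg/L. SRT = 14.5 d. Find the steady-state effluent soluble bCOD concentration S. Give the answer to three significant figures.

For a completely mixed reactor with recycle the Lawrence–McCarty relation gives S = K_s·(1 + k_d·θ_c) / [θ_c·(Y·k − k_d) − 1] = 47.2 × (1 + 0.0637 × 14.5) / [14.5 × (0.322 × 3.04 − 0.0637) − 1] = 90.80 / 12.27 = 7.400 mg/L.

S ≈ 7.40 mg/L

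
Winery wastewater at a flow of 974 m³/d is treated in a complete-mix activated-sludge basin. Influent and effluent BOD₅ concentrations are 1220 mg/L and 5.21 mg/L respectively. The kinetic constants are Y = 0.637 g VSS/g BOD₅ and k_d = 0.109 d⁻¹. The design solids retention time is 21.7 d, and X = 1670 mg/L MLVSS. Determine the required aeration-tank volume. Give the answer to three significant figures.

V ≈ 2910 m³

Steady-state biomass mass balance: V·X·(1 + k_d·θ_c) = Y·Q·(S₀ − S)·θ_c, so V = 0.637 × 974 × (1220 − 5.21) × 21.7 / [1670 × (1 + 0.109 × 21.7)] = 1.64×10^7 / 5620 = 2910 m³.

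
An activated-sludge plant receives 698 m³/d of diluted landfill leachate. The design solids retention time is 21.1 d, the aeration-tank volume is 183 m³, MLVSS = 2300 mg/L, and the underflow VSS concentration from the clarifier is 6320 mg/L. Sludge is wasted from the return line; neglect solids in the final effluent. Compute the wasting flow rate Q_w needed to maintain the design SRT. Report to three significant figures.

θ_c = V·X/(Q_w·X_r) when wasting from the recycle, so Q_w = V·X/(θ_c·X_r) = 183.0 × 2300 / (21.1 × 6320) = 3.156 m³/d.

Q_w ≈ 3.16 m³/d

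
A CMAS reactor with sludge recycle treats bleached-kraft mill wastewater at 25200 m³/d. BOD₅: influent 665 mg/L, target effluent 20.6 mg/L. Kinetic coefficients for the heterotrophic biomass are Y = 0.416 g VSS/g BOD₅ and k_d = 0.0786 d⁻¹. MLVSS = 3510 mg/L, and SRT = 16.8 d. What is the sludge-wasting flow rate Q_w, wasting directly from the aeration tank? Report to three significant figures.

Rearranging the biomass balance for a CMAS with decay, V = Y·Q·ΔS·θ_c / [X·(1+k_d θ_c)] = 0.416 × 25200 × (665 − 20.6) × 16.8 / [3510 × (1 + 0.0786 × 16.8)] = 1.13×10^8 / 8145 = 13934 m³.
Wasting from the aeration tank: Q_w = V / θ_c = 13934 / 16.8 = 829.4 m³/d.

Q_w ≈ 829 m³/d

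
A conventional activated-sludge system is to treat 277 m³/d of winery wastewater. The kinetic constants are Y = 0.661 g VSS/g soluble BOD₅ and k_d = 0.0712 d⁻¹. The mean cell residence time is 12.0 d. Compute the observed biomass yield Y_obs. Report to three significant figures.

Y_obs ≈ 0.356 g VSS/g soluble BOD₅

Correct the yield for decay: Y_obs = Y/(1 + k_d θ_c) = 0.661 / (1 + 0.0712 × 12.0) = 0.661 / 1.854 = 0.3564.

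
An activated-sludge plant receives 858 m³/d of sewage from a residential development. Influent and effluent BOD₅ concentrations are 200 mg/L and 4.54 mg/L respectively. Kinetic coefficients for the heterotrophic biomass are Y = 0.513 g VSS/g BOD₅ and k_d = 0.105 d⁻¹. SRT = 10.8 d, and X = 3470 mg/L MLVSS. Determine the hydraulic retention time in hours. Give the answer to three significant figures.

τ ≈ 3.51 h

Steady-state biomass mass balance: V·X·(1 + k_d·θ_c) = Y·Q·(S₀ − S)·θ_c, so V = 0.513 × 858 × (200 − 4.54) × 10.8 / [3470 × (1 + 0.105 × 10.8)] = 9.29×10^5 / 7405 = 125.5 m³.
τ = V/Q = 125.5/858 = 0.1462 d, or 3.510 h.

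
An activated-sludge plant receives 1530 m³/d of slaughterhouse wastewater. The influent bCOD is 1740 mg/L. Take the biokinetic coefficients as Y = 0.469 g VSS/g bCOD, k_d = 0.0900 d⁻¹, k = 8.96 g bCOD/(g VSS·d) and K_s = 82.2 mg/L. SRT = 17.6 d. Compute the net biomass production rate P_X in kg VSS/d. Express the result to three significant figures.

P_X ≈ 482 kg VSS/d

From the Monod/SRT balance for a CMAS, S = K_s·(1+k_d θ_c)/[θ_c·(Y k − k_d) − 1] = 82.2 × (1 + 0.0900 × 17.6) / [17.6 × (0.469 × 8.96 − 0.0900) − 1] = 212.4 / 71.38 = 2.976 mg/L.
Observed yield with endogenous decay: Y_obs = Y / (1 + k_d·θ_c) = 0.469 / (1 + 0.0900 × 17.6) = 0.469 / 2.584 = 0.1815 g VSS/g bCOD.
Q·(S₀ − S) = 1530 × (1740 − 2.98) × 10⁻³ = 2658 kg/d removed.
Biomass produced: P_X = Y_obs·Q·ΔS = 0.1815 × 2658 ≈ 482.4 kg VSS/d.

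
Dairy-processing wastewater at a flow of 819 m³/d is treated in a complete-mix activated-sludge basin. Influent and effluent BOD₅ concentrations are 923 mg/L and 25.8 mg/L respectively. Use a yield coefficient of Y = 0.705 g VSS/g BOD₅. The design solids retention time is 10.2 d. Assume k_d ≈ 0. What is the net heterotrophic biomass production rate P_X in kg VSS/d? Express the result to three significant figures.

P_X ≈ 518 kg VSS/d

No decay correction is needed, so Y_obs = Y = 0.705.
Mass of BOD₅ removed per day: Q(S₀ − S) = 819 × 897.2 g/m³ = 734.8 kg/d.
Net biomass production P_X = Y_obs × Q·(S₀ − S) = 0.7050 × 734.8 = 518.0 kg VSS/d.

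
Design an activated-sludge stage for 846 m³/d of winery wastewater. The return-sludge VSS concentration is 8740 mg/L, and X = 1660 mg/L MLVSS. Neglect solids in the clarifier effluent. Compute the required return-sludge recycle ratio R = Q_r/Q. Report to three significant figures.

R ≈ 0.234

Solids balance on the clarifier gives (1+R)X = R·X_r, so R = X/(X_r − X) = 1660 / (8740 − 1660) = 0.2345.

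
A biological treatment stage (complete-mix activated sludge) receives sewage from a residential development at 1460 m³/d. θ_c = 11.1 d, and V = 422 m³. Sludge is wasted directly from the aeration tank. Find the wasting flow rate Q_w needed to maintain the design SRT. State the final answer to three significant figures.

Wasting from the aeration tank: Q_w = V / θ_c = 422.0 / 11.1 = 38.02 m³/d.

Q_w ≈ 38.0 m³/d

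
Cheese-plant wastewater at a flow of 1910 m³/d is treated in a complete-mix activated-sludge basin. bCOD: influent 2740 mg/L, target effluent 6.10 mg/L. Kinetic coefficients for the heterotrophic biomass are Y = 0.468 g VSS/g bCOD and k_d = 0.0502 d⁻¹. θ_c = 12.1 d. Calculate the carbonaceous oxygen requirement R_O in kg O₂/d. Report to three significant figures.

R_O ≈ 3060 kg O₂/d

Correct the yield for decay: Y_obs = Y/(1 + k_d θ_c) = 0.468 / (1 + 0.0502 × 12.1) = 0.468 / 1.607 = 0.2911.
ΔS = 2740 − 6.10 = 2734 mg/L, so the substrate removal rate is 1910 × 2734/1000 = 5222 kg bCOD/d.
Biomass synthesised: P_X = Y_obs × 5222 = 1520 kg VSS/d.
R_O = Q·ΔS − 1.42 P_X = 5222 − 2159 = 3063 kg O₂/d.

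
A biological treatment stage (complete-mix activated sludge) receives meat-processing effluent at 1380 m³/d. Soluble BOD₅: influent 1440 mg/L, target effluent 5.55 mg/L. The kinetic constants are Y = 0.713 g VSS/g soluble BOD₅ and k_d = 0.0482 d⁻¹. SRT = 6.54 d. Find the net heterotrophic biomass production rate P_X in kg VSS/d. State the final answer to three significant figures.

Y_obs = Y / (1 + k_d θ_c) = 0.713 / (1 + 0.0482 × 6.54) = 0.713 / 1.315 = 0.5421.
Q·(S₀ − S) = 1380 × (1440 − 5.55) × 10⁻³ = 1980 kg/d removed.
P_X = Y_obs · Q(S₀ − S) = 0.5421 × 1980 = 1073 kg VSS/d.

P_X ≈ 1070 kg VSS/d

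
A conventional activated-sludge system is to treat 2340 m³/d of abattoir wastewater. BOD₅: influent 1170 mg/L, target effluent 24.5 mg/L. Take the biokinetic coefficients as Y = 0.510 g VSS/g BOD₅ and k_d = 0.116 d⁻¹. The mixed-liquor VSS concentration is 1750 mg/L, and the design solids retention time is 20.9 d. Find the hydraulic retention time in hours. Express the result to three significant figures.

Steady-state biomass mass balance: V·X·(1 + k_d·θ_c) = Y·Q·(S₀ − S)·θ_c, so V = 0.510 × 2340 × (1170 − 24.5) × 20.9 / [1750 × (1 + 0.116 × 20.9)] = 2.86×10^7 / 5993 = 4768 m³.
τ = V/Q = 4768/2340 = 2.037 d, or 48.90 h.

τ ≈ 48.9 h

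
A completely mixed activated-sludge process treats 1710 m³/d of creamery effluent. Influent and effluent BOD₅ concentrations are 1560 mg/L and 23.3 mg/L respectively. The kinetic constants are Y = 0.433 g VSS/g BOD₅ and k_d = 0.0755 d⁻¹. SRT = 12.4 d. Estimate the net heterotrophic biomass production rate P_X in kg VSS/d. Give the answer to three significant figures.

Observed yield with endogenous decay: Y_obs = Y / (1 + k_d·θ_c) = 0.433 / (1 + 0.0755 × 12.4) = 0.433 / 1.936 = 0.2236 g VSS/g BOD₅.
Mass of BOD₅ removed per day: Q(S₀ − S) = 1710 × 1537 g/m³ = 2628 kg/d.
So the net sludge growth is P_X = 0.2236 × 2628 = 587.7 kg VSS/d.

P_X ≈ 588 kg VSS/d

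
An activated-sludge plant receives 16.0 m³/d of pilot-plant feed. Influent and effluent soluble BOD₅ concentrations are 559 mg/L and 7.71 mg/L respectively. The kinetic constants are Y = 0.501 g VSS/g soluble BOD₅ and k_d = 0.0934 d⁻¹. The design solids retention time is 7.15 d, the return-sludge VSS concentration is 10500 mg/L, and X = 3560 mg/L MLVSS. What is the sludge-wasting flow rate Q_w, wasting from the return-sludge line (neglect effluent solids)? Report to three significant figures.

Rearranging the biomass balance for a CMAS with decay, V = Y·Q·ΔS·θ_c / [X·(1+k_d θ_c)] = 0.501 × 16.0 × (559 − 7.71) × 7.15 / [3560 × (1 + 0.0934 × 7.15)] = 3.16×10^4 / 5937 = 5.322 m³.
θ_c = V·X/(Q_w·X_r) when wasting from the recycle, so Q_w = V·X/(θ_c·X_r) = 5.322 × 3560 / (7.15 × 10500) = 0.2523 m³/d.

Q_w ≈ 0.252 m³/d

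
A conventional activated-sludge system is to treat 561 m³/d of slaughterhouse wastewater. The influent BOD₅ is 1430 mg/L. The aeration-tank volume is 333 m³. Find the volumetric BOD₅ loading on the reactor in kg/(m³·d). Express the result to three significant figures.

L_v ≈ 2.41 kg BOD₅/(m³·d)

Volumetric loading L_v = Q·S₀ / V = 561 × 1430 g/m³ / 333.0 m³ = 2409 g/(m³·d) = 2.409 kg BOD₅/(m³·d).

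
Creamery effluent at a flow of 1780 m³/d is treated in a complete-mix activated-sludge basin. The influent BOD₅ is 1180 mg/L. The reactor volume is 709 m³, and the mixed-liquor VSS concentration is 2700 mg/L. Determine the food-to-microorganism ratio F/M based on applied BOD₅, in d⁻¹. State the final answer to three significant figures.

Food-to-microorganism ratio F/M = Q S₀ / (V X) = 1780 × 1180 / (709.0 × 2700) = 1.097 d⁻¹.

F/M ≈ 1.10 d⁻¹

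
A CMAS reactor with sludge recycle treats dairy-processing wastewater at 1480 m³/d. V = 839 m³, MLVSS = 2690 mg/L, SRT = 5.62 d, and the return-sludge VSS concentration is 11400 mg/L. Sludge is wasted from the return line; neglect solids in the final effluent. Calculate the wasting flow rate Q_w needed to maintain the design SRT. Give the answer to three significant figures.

Wasting from the return line (neglecting effluent solids): Q_w = V·X / (θ_c·X_r) = 839.0 × 2690 / (5.62 × 11400) = 35.23 m³/d.

Q_w ≈ 35.2 m³/d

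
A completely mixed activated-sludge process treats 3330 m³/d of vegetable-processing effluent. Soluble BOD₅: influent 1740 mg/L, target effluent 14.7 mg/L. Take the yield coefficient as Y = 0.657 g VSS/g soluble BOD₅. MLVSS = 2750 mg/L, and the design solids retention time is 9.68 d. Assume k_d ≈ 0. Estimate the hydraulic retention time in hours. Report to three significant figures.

With k_d = 0 the design equation reduces to V = Y Q (S₀−S) θ_c / X = 0.657 × 3330 × (1740 − 14.7) × 9.68 / 2750 = 13287 m³.
Hydraulic retention time τ = V/Q = 13287 / 3330 = 3.990 d = 95.76 h.

τ ≈ 95.8 h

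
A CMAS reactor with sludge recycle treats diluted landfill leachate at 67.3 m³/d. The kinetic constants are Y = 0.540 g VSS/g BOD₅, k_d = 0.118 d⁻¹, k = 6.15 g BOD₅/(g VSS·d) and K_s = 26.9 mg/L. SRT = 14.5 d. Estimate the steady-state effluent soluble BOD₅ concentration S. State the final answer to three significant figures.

For a completely mixed reactor with recycle the Lawrence–McCarty relation gives S = K_s·(1 + k_d·θ_c) / [θ_c·(Y·k − k_d) − 1] = 26.9 × (1 + 0.118 × 14.5) / [14.5 × (0.540 × 6.15 − 0.118) − 1] = 72.93 / 45.44 = 1.605 mg/L.

S ≈ 1.60 mg/L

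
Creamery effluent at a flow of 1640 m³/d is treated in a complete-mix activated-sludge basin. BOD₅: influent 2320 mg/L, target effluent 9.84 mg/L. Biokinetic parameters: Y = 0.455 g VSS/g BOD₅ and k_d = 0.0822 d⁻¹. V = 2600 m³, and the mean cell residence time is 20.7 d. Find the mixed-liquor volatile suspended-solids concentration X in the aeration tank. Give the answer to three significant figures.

X ≈ 5080 mg/L

Solving the biomass balance for X: X = Y Q (S₀−S) θ_c / [V (1+k_d θ_c)] = 0.455 × 1640 × (2320 − 9.84) × 20.7 / [2600 × (1 + 0.0822 × 20.7)] = 5080 mg/L.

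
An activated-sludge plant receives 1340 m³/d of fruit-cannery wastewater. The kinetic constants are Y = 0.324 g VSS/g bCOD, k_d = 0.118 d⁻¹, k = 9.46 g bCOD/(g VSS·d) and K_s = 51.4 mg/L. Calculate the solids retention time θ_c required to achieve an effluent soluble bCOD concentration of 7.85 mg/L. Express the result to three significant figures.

θ_c ≈ 3.47 d

Specific growth rate at S = 7.85 mg/L: μ = YkS/(K_s+S) = 0.324·9.46·7.85/(51.4+7.85) = 0.4061 d⁻¹.
1/θ_c = 0.4061 − 0.118 = 0.2881 d⁻¹, so θ_c = 3.471 d.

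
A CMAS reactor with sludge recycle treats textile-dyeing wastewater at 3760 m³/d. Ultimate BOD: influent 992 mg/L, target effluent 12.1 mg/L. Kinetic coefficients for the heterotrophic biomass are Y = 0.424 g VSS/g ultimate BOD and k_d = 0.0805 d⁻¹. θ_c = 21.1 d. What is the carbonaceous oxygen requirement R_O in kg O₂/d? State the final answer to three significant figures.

Y_obs = Y / (1 + k_d θ_c) = 0.424 / (1 + 0.0805 × 21.1) = 0.424 / 2.699 = 0.1571.
Q·(S₀ − S) = 3760 × (992 − 12.1) × 10⁻³ = 3684 kg/d removed.
Biomass synthesised: P_X = Y_obs × 3684 = 578.9 kg VSS/d.
R_O = Q·ΔS − 1.42 P_X = 3684 − 822.0 = 2862 kg O₂/d.

R_O ≈ 2860 kg O₂/d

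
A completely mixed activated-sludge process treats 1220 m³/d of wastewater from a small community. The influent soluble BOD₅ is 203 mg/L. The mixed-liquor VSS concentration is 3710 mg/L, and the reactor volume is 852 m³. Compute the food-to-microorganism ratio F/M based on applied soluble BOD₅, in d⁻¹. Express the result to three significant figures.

F/M = applied load / biomass = Q·S₀/(V·X) = 1220 × 203 / (852.0 × 3710) = 0.07835 d⁻¹.

F/M ≈ 0.0784 d⁻¹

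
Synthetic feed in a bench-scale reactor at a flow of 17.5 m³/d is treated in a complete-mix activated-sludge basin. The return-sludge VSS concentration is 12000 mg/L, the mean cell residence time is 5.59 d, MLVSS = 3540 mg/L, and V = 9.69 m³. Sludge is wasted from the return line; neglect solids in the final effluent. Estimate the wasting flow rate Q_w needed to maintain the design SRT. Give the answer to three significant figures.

Wasting from the return line (neglecting effluent solids): Q_w = V·X / (θ_c·X_r) = 9.690 × 3540 / (5.59 × 12000) = 0.5114 m³/d.

Q_w ≈ 0.511 m³/d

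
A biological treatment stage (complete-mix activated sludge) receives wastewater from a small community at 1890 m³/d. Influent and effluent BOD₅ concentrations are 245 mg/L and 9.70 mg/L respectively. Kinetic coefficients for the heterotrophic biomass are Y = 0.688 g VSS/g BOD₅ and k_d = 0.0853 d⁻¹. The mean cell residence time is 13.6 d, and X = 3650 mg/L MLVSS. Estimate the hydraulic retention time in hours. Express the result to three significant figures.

τ ≈ 6.70 h

Rearranging the biomass balance for a CMAS with decay, V = Y·Q·ΔS·θ_c / [X·(1+k_d θ_c)] = 0.688 × 1890 × (245 − 9.70) × 13.6 / [3650 × (1 + 0.0853 × 13.6)] = 4.16×10^6 / 7884 = 527.8 m³.
τ = V/Q = 527.8/1890 = 0.2792 d, or 6.702 h.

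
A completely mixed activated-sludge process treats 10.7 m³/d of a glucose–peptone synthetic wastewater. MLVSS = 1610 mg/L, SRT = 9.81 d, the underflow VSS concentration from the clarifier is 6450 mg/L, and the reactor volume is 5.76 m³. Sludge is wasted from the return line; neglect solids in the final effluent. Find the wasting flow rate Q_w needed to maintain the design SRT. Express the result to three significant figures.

Q_w ≈ 0.147 m³/d

θ_c = V·X/(Q_w·X_r) when wasting from the recycle, so Q_w = V·X/(θ_c·X_r) = 5.760 × 1610 / (9.81 × 6450) = 0.1466 m³/d.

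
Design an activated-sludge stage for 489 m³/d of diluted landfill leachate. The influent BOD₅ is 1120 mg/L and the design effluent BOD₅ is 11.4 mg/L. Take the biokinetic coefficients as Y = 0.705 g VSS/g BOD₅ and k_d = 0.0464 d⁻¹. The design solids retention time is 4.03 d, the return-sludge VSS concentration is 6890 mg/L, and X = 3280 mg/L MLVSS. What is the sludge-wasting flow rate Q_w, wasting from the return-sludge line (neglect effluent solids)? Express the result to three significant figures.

Steady-state biomass mass balance: V·X·(1 + k_d·θ_c) = Y·Q·(S₀ − S)·θ_c, so V = 0.705 × 489 × (1120 − 11.4) × 4.03 / [3280 × (1 + 0.0464 × 4.03)] = 1.54×10^6 / 3893 = 395.6 m³.
Q_w = (V·X)/(θ_c X_r) = 395.6 × 3280 / (4.03 × 6890) = 46.73 m³/d.

Q_w ≈ 46.7 m³/d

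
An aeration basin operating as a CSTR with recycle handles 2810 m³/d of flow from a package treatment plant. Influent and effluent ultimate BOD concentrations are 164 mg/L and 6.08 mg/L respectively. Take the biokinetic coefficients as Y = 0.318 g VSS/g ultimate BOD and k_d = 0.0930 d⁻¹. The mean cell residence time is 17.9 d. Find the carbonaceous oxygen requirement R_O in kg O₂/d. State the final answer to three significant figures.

Y_obs = Y / (1 + k_d θ_c) = 0.318 / (1 + 0.0930 × 17.9) = 0.318 / 2.665 = 0.1193.
Mass of ultimate BOD removed per day: Q(S₀ − S) = 2810 × 157.9 g/m³ = 443.8 kg/d.
Net sludge production P_X = 0.1193 × 443.8 = 52.96 kg VSS/d.
R_O = Q·ΔS − 1.42 P_X = 443.8 − 75.20 = 368.6 kg O₂/d.

R_O ≈ 369 kg O₂/d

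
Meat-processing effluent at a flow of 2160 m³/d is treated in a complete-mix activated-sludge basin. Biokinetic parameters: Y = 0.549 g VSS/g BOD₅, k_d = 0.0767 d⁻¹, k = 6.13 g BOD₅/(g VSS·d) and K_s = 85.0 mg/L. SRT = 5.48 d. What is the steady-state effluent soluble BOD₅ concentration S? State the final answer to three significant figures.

For a completely mixed reactor with recycle the Lawrence–McCarty relation gives S = K_s·(1 + k_d·θ_c) / [θ_c·(Y·k − k_d) − 1] = 85.0 × (1 + 0.0767 × 5.48) / [5.48 × (0.549 × 6.13 − 0.0767) − 1] = 120.7 / 17.02 = 7.092 mg/L.

S ≈ 7.09 mg/L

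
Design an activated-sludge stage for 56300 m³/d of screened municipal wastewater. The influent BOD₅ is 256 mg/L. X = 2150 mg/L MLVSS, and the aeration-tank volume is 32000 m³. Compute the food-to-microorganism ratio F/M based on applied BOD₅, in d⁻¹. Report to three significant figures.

F/M = Q·S₀ / (V·X) = 56300 × 256 / (32000 × 2150) = 0.2095 g BOD₅·(g VSS·d)⁻¹.

F/M ≈ 0.209 d⁻¹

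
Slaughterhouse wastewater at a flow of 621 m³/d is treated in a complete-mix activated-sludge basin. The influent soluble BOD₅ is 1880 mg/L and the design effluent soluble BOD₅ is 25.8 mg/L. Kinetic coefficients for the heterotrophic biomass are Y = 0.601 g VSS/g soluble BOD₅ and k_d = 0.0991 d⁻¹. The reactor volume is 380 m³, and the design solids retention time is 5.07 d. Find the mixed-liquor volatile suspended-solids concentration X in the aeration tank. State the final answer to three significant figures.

X ≈ 6150 mg/L

X = Y·Q·ΔS·θ_c / [V·(1 + k_d θ_c)] = 0.601 × 621 × (1880 − 25.8) × 5.07 / [380 × (1 + 0.0991 × 5.07)] = 6145 mg/L.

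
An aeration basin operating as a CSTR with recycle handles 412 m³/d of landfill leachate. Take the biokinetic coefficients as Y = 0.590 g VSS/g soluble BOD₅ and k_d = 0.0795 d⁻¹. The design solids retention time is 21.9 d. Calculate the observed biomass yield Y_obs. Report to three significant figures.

Correct the yield for decay: Y_obs = Y/(1 + k_d θ_c) = 0.590 / (1 + 0.0795 × 21.9) = 0.590 / 2.741 = 0.2152.

Y_obs ≈ 0.215 g VSS/g soluble BOD₅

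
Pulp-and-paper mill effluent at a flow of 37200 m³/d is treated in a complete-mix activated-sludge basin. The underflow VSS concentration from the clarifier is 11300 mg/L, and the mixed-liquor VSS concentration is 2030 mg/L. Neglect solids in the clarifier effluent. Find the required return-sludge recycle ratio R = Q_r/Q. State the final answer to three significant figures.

Solids balance on the clarifier gives (1+R)X = R·X_r, so R = X/(X_r − X) = 2030 / (11300 − 2030) = 0.2190.

R ≈ 0.219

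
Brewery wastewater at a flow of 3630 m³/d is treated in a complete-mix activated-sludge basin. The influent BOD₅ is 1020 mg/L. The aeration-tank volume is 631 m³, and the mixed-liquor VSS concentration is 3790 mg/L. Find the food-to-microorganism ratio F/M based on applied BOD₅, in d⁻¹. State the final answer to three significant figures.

F/M = applied load / biomass = Q·S₀/(V·X) = 3630 × 1020 / (631.0 × 3790) = 1.548 d⁻¹.

F/M ≈ 1.55 d⁻¹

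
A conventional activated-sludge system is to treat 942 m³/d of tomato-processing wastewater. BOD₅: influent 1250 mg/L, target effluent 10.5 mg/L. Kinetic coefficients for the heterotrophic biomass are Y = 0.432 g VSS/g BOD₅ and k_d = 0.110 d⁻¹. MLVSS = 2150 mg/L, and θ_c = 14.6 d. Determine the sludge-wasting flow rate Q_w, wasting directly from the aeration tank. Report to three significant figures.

From the SRT design equation V = Y Q (S₀−S) θ_c / [X (1 + k_d θ_c)] = 0.432 × 942 × (1250 − 10.5) × 14.6 / [2150 × (1 + 0.110 × 14.6)] = 7.36×10^6 / 5603 = 1314 m³.
For wasting at MLVSS concentration, Q_w = V/θ_c = 1314/14.6 = 90.03 m³/d.

Q_w ≈ 90.0 m³/d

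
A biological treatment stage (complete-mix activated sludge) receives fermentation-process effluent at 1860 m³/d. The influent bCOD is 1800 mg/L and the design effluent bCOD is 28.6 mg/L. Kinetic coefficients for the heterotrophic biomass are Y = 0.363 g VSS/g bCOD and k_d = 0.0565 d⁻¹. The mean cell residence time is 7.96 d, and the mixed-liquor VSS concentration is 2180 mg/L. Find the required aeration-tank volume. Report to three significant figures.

V ≈ 3010 m³

Rearranging the biomass balance for a CMAS with decay, V = Y·Q·ΔS·θ_c / [X·(1+k_d θ_c)] = 0.363 × 1860 × (1800 − 28.6) × 7.96 / [2180 × (1 + 0.0565 × 7.96)] = 9.52×10^6 / 3160 = 3012 m³.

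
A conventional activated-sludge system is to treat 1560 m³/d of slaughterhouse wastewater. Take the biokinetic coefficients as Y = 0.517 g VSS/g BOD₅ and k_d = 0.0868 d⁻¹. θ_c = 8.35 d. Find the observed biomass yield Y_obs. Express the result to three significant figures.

Y_obs = Y / (1 + k_d θ_c) = 0.517 / (1 + 0.0868 × 8.35) = 0.517 / 1.725 = 0.2997.

Y_obs ≈ 0.300 g VSS/g BOD₅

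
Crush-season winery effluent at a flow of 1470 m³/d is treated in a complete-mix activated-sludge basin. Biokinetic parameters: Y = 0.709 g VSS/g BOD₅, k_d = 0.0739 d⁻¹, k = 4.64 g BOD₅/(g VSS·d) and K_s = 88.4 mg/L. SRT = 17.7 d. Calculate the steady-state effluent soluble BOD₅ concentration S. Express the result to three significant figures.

S ≈ 3.65 mg/L

From the Monod/SRT balance for a CMAS, S = K_s·(1+k_d θ_c)/[θ_c·(Y k − k_d) − 1] = 88.4 × (1 + 0.0739 × 17.7) / [17.7 × (0.709 × 4.64 − 0.0739) − 1] = 204.0 / 55.92 = 3.649 mg/L.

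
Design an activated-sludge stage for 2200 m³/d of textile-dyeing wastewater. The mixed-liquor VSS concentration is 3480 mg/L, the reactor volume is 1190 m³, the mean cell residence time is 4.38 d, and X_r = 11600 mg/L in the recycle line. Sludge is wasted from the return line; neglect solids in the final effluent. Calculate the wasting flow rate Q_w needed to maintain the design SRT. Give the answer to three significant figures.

Wasting from the return line (neglecting effluent solids): Q_w = V·X / (θ_c·X_r) = 1190 × 3480 / (4.38 × 11600) = 81.51 m³/d.

Q_w ≈ 81.5 m³/d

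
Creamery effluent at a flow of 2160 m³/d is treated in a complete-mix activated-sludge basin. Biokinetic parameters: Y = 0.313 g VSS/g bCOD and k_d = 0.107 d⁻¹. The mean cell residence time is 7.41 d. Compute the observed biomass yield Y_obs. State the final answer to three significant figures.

Y_obs ≈ 0.175 g VSS/g bCOD

Observed yield with endogenous decay: Y_obs = Y / (1 + k_d·θ_c) = 0.313 / (1 + 0.107 × 7.41) = 0.313 / 1.793 = 0.1746 g VSS/g bCOD.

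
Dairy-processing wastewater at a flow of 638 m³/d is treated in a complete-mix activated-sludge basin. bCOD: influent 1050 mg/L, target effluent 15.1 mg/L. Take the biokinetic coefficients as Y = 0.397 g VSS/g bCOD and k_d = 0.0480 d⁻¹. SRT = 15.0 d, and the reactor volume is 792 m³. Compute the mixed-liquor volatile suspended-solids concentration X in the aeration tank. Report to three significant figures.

X ≈ 2890 mg/L

X = Y·Q·ΔS·θ_c / [V·(1 + k_d θ_c)] = 0.397 × 638 × (1050 − 15.1) × 15.0 / [792 × (1 + 0.0480 × 15.0)] = 2886 mg/L.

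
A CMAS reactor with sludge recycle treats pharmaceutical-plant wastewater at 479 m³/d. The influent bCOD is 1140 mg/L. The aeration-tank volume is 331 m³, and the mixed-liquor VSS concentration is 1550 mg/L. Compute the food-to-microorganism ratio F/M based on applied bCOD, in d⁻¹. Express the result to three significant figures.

Food-to-microorganism ratio F/M = Q S₀ / (V X) = 479 × 1140 / (331.0 × 1550) = 1.064 d⁻¹.

F/M ≈ 1.06 d⁻¹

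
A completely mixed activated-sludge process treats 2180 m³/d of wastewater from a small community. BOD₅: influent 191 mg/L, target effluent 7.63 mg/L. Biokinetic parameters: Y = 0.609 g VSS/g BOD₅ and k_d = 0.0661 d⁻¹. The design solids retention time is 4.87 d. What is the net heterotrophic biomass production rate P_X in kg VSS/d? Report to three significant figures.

Observed yield with endogenous decay: Y_obs = Y / (1 + k_d·θ_c) = 0.609 / (1 + 0.0661 × 4.87) = 0.609 / 1.322 = 0.4607 g VSS/g BOD₅.
Q·(S₀ − S) = 2180 × (191 − 7.63) × 10⁻³ = 399.7 kg/d removed.
P_X = Y_obs · Q(S₀ − S) = 0.4607 × 399.7 = 184.2 kg VSS/d.

P_X ≈ 184 kg VSS/d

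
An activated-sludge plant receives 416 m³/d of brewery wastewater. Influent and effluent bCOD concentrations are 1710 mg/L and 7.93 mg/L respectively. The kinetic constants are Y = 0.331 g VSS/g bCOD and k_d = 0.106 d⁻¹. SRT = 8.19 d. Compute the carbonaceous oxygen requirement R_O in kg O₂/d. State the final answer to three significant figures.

Y_obs = Y / (1 + k_d θ_c) = 0.331 / (1 + 0.106 × 8.19) = 0.331 / 1.868 = 0.1772.
Substrate removed = Q·(S₀ − S) = 416 m³/d × (1710 − 7.93) g/m³ = 7.08×10^5 g/d = 708.1 kg/d.
P_X = Y_obs·Q·(S₀ − S) = 0.1772 × 708.1 = 125.5 kg VSS/d.
Carbonaceous O₂ demand = substrate oxidised − cell-mass equivalent = 708.1 − 1.42 × 125.5 = 529.9 kg O₂/d.

R_O ≈ 530 kg O₂/d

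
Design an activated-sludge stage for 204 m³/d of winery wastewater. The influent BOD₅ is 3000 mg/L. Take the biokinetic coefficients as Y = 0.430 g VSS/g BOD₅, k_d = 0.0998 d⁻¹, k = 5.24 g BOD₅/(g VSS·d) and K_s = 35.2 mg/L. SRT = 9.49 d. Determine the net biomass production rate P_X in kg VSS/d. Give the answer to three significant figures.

P_X ≈ 135 kg VSS/d

For a completely mixed reactor with recycle the Lawrence–McCarty relation gives S = K_s·(1 + k_d·θ_c) / [θ_c·(Y·k − k_d) − 1] = 35.2 × (1 + 0.0998 × 9.49) / [9.49 × (0.430 × 5.24 − 0.0998) − 1] = 68.54 / 19.44 = 3.526 mg/L.
Observed yield with endogenous decay: Y_obs = Y / (1 + k_d·θ_c) = 0.430 / (1 + 0.0998 × 9.49) = 0.430 / 1.947 = 0.2208 g VSS/g BOD₅.
Mass of BOD₅ removed per day: Q(S₀ − S) = 204 × 2996 g/m³ = 611.3 kg/d.
P_X = Y_obs · Q(S₀ − S) = 0.2208 × 611.3 = 135.0 kg VSS/d.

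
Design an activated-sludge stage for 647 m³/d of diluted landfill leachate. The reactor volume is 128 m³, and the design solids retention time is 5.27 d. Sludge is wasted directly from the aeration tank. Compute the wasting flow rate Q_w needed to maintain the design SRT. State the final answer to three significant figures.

Q_w ≈ 24.3 m³/d

For wasting at MLVSS concentration, Q_w = V/θ_c = 128.0/5.27 = 24.29 m³/d.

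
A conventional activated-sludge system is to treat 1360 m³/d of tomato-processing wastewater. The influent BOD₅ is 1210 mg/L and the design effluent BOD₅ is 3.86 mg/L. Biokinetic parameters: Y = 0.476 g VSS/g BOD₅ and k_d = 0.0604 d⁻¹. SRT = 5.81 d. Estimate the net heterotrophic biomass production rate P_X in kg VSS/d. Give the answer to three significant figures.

P_X ≈ 578 kg VSS/d

Y_obs = Y / (1 + k_d θ_c) = 0.476 / (1 + 0.0604 × 5.81) = 0.476 / 1.351 = 0.3524.
Mass of BOD₅ removed per day: Q(S₀ − S) = 1360 × 1206 g/m³ = 1640 kg/d.
Net biomass production P_X = Y_obs × Q·(S₀ − S) = 0.3524 × 1640 = 578.0 kg VSS/d.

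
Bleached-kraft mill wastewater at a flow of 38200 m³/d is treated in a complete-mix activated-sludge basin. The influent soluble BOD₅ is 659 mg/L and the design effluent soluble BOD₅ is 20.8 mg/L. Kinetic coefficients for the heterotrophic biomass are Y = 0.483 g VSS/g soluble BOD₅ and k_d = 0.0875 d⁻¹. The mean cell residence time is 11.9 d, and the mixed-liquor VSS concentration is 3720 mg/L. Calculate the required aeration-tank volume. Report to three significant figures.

V ≈ 18500 m³

Rearranging the biomass balance for a CMAS with decay, V = Y·Q·ΔS·θ_c / [X·(1+k_d θ_c)] = 0.483 × 38200 × (659 − 20.8) × 11.9 / [3720 × (1 + 0.0875 × 11.9)] = 1.4×10^8 / 7593 = 18453 m³.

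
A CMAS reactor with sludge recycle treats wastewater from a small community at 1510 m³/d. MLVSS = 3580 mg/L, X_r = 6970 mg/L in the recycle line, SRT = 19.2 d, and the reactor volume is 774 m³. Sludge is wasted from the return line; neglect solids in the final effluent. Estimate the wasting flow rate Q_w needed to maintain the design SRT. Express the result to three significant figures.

Q_w = (V·X)/(θ_c X_r) = 774.0 × 3580 / (19.2 × 6970) = 20.71 m³/d.

Q_w ≈ 20.7 m³/d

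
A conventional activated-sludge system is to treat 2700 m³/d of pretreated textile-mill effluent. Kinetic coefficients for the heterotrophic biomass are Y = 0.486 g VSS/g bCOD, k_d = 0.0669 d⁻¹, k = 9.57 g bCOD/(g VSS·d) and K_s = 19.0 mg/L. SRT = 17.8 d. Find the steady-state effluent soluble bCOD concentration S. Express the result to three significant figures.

S ≈ 0.516 mg/L

From the Monod/SRT balance for a CMAS, S = K_s·(1+k_d θ_c)/[θ_c·(Y k − k_d) − 1] = 19.0 × (1 + 0.0669 × 17.8) / [17.8 × (0.486 × 9.57 − 0.0669) − 1] = 41.63 / 80.60 = 0.5165 mg/L.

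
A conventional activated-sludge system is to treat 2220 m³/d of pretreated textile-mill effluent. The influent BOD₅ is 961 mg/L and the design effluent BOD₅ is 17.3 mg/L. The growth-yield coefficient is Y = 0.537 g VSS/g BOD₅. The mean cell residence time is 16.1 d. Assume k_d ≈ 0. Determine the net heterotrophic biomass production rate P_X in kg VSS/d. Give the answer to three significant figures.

Since k_d ≈ 0, Y_obs = Y = 0.537 g VSS/g BOD₅.
Q·(S₀ − S) = 2220 × (961 − 17.3) × 10⁻³ = 2095 kg/d removed.
Biomass produced: P_X = Y_obs·Q·ΔS = 0.5370 × 2095 ≈ 1125 kg VSS/d.

P_X ≈ 1130 kg VSS/d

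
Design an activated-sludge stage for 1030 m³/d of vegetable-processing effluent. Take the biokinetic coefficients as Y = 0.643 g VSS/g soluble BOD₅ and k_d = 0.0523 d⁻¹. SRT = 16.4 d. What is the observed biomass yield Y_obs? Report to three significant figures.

Observed yield with endogenous decay: Y_obs = Y / (1 + k_d·θ_c) = 0.643 / (1 + 0.0523 × 16.4) = 0.643 / 1.858 = 0.3461 g VSS/g soluble BOD₅.

Y_obs ≈ 0.346 g VSS/g soluble BOD₅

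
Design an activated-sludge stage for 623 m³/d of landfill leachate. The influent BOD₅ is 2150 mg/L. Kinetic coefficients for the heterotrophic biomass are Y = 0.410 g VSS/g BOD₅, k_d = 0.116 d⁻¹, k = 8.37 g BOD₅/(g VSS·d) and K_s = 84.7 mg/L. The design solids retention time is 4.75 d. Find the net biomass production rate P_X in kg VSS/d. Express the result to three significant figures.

P_X ≈ 353 kg VSS/d

From the Monod/SRT balance for a CMAS, S = K_s·(1+k_d θ_c)/[θ_c·(Y k − k_d) − 1] = 84.7 × (1 + 0.116 × 4.75) / [4.75 × (0.410 × 8.37 − 0.116) − 1] = 131.4 / 14.75 = 8.907 mg/L.
The observed yield is Y_obs = Y/(1 + k_d·θ_c) = 0.410 / (1 + 0.116 × 4.75) = 0.410 / 1.551 = 0.2643 g VSS per g BOD₅ removed.
ΔS = 2150 − 8.91 = 2141 mg/L, so the substrate removal rate is 623 × 2141/1000 = 1334 kg BOD₅/d.
Net biomass production P_X = Y_obs × Q·(S₀ − S) = 0.2643 × 1334 = 352.6 kg VSS/d.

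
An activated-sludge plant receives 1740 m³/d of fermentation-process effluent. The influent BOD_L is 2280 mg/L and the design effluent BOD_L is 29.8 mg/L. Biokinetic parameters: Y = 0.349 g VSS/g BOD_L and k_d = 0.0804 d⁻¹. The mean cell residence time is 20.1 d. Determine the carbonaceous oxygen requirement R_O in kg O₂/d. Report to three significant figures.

R_O ≈ 3170 kg O₂/d

The observed yield is Y_obs = Y/(1 + k_d·θ_c) = 0.349 / (1 + 0.0804 × 20.1) = 0.349 / 2.616 = 0.1334 g VSS per g BOD_L removed.
Q·(S₀ − S) = 1740 × (2280 − 29.8) × 10⁻³ = 3915 kg/d removed.
Net sludge production P_X = 0.1334 × 3915 = 522.3 kg VSS/d.
R_O = Q·ΔS − 1.42 P_X = 3915 − 741.7 = 3174 kg O₂/d.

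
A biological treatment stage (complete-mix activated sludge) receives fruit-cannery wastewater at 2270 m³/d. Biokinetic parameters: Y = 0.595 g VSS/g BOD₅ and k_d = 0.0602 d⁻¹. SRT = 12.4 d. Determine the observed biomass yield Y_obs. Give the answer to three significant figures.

Y_obs ≈ 0.341 g VSS/g BOD₅

Correct the yield for decay: Y_obs = Y/(1 + k_d θ_c) = 0.595 / (1 + 0.0602 × 12.4) = 0.595 / 1.746 = 0.3407.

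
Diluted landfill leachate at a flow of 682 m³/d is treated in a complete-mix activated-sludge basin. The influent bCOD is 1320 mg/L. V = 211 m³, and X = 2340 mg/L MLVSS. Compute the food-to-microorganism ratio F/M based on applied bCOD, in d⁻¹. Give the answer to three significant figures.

F/M = applied load / biomass = Q·S₀/(V·X) = 682 × 1320 / (211.0 × 2340) = 1.823 d⁻¹.

F/M ≈ 1.82 d⁻¹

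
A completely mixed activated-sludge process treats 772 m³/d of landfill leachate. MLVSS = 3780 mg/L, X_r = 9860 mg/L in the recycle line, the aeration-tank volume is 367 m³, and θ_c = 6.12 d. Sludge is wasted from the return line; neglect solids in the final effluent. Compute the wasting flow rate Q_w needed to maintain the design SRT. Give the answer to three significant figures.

Q_w ≈ 23.0 m³/d

Q_w = (V·X)/(θ_c X_r) = 367.0 × 3780 / (6.12 × 9860) = 22.99 m³/d.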